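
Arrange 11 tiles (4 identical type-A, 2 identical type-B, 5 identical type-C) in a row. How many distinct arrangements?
11! / (4! × 2! × 5!) = 6930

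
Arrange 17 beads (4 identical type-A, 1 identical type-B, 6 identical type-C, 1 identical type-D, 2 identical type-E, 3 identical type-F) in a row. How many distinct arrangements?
17! / (4! × 1! × 6! × 1! × 2! × 3!) = 1715313600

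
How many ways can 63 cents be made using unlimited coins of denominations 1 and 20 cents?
Coefficient of x^63 in 1/(1-x^1) · 1/(1-x^20). Use j coins of 20 for j = 0..⌊63/20⌋ = 3, the rest in 1s: 3 + 1 = 4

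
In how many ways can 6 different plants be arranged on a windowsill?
6! = 720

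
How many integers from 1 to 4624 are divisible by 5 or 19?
⌊4624/5⌋ + ⌊4624/19⌋ - ⌊4624/95⌋ = 924 + 243 - 48 = 1119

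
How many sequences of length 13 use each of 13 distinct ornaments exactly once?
13! = 6227020800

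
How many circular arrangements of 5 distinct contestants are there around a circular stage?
Circular: fix one position, arrange the rest. (5-1)! = 24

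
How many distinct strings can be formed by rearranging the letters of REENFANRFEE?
11! / (4! × 2! × 2! × 2! × 1!) = 207900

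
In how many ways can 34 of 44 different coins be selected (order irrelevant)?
C(44,34) = 44!/(34!×10!) = 2481256778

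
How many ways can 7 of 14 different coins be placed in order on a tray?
P(14,7) = 14!/(14-7)! = 17297280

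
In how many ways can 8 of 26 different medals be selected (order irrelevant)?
C(26,8) = 26!/(8!×18!) = 1562275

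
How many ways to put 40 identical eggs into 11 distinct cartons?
C(40+11-1, 11-1) = C(50, 10) = 10272278170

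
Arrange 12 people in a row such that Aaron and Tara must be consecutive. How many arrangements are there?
Treat the 2 as one block: (12-2+1)! × 2! = 39916800 × 2 = 79833600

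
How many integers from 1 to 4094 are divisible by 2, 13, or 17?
⌊4094/2⌋+⌊4094/13⌋+⌊4094/17⌋ - ⌊4094/26⌋-⌊4094/34⌋-⌊4094/221⌋ + ⌊4094/442⌋ = 2047+314+240 - 157-120-18 + 9 = 2315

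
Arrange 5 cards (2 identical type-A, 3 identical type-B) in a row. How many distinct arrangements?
5! / (2! × 3!) = 10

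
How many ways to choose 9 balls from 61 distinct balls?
C(61,9) = 61!/(9!×52!) = 17341763505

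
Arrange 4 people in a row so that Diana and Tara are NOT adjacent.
Total - adjacent = 4! - (4-1)!×2 = 24 - 12 = 12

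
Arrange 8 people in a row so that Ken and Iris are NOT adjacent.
Total - adjacent = 8! - (8-1)!×2 = 40320 - 10080 = 30240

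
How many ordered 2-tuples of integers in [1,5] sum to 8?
Coefficient of x^8 in (x + x² + ... + x^5)^2. By inclusion-exclusion on dice exceeding 5: Σ_j (-1)^j C(2,j)·C(8-1-5j, 1) = C(2,0)·C(7,1) - C(2,1)·C(2,1) = 1·7 - 2·2 = 3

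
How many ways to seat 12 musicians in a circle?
Circular: fix one position, arrange the rest. (12-1)! = 39916800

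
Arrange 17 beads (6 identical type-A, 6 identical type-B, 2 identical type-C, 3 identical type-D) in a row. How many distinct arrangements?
17! / (6! × 6! × 2! × 3!) = 57177120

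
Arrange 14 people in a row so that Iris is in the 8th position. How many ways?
Fix one position: (14-1)! = 6227020800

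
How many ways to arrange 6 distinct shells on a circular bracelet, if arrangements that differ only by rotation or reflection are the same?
(6-1)!/2 = 120/2 = 60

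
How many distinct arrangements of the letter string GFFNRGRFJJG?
11! / (3! × 3! × 2! × 2! × 1!) = 277200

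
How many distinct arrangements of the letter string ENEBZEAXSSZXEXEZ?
16! / (1! × 3! × 1! × 1! × 5! × 3! × 2!) = 2421619200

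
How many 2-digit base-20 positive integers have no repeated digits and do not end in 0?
Last digit: 19 nonzero choices. First digit: 18 (nonzero, ≠last). Middle 0: P(18,0) = 1. Total = 342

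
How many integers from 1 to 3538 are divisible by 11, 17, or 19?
⌊3538/11⌋+⌊3538/17⌋+⌊3538/19⌋ - ⌊3538/187⌋-⌊3538/209⌋-⌊3538/323⌋ + ⌊3538/3553⌋ = 321+208+186 - 18-16-10 + 0 = 671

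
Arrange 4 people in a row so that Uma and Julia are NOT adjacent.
Total - adjacent = 4! - (4-1)!×2 = 24 - 12 = 12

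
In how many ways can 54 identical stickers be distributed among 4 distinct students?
C(54+4-1, 4-1) = C(57, 3) = 29260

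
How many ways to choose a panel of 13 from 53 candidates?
C(53,13) = 53!/(13!×40!) = 841392966470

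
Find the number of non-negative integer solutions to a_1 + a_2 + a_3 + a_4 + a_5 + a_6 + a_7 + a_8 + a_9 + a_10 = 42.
C(42+10-1, 10-1) = C(51, 9) = 3042312350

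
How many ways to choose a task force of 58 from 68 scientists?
C(68,58) = 68!/(58!×10!) = 290752384208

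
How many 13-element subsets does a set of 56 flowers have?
C(56,13) = 56!/(13!×43!) = 1889912732400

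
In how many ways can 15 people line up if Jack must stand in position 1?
Fix one position: (15-1)! = 87178291200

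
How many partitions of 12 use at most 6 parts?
By conjugation, equals partitions of 12 into parts ≤ 6. Let r_j(i) = number of partitions of i into parts ≤ j, for i = 0..12. r_1(i) = 1 for all i; r_j(i) = r_{j-1}(i) + r_j(i-j). Rows j = 2..6: ≤2: 1 1 2 2 3 3 4 4 5 5 6 6 7; ≤3: 1 1 2 3 4 5 7 8 10 12 14 16 19; ≤4: 1 1 2 3 5 6 9 11 15 18 23 27 34; ≤5: 1 1 2 3 5 7 10 13 18 23 30 37 47; ≤6: 1 1 2 3 5 7 11 14 20 26 35 44 58. r_6(12) = 58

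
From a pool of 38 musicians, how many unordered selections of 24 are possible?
C(38,24) = 38!/(24!×14!) = 9669554100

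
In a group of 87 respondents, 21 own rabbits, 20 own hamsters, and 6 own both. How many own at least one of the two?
|A∪B| = |A| + |B| - |A∩B| = 21 + 20 - 6 = 35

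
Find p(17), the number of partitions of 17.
Pentagonal recurrence p(n) = p(n-1) + p(n-2) - p(n-5) - p(n-7) + p(n-12) + p(n-15) - ... gives p(0..16) = 1, 1, 2, 3, 5, 7, 11, 15, 22, 30, 42, 56, 77, 101, 135, 176, 231. p(17) = p(16) + p(15) - p(12) - p(10) + p(5) + p(2) = 231 + 176 - 77 - 42 + 7 + 2 = 297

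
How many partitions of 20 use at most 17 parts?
By conjugation, equals partitions of 20 into parts ≤ 17. Let r_j(i) = number of partitions of i into parts ≤ j, for i = 0..20. r_1(i) = 1 for all i; r_j(i) = r_{j-1}(i) + r_j(i-j). Rows j = 2..17: ≤2: 1 1 2 2 3 3 4 4 5 5 6 6 7 7 8 8 9 9 10 10 11; ≤3: 1 1 2 3 4 5 7 8 10 12 14 16 19 21 24 27 30 33 37 40 44; ≤4: 1 1 2 3 5 6 9 11 15 18 23 27 34 39 47 54 64 72 84 94 108; ≤5: 1 1 2 3 5 7 10 13 18 23 30 37 47 57 70 84 101 119 141 164 192; ≤6: 1 1 2 3 5 7 11 14 20 26 35 44 58 71 90 110 136 163 199 235 282; ≤7: 1 1 2 3 5 7 11 15 21 28 38 49 65 82 105 131 164 201 248 300 364; ≤8: 1 1 2 3 5 7 11 15 22 29 40 52 70 89 116 146 186 230 288 352 434; ≤9: 1 1 2 3 5 7 11 15 22 30 41 54 73 94 123 157 201 252 318 393 488; ≤10: 1 1 2 3 5 7 11 15 22 30 42 55 75 97 128 164 212 267 340 423 530; ≤11: 1 1 2 3 5 7 11 15 22 30 42 56 76 99 131 169 219 278 355 445 560; ≤12: 1 1 2 3 5 7 11 15 22 30 42 56 77 100 133 172 224 285 366 460 582; ≤13: 1 1 2 3 5 7 11 15 22 30 42 56 77 101 134 174 227 290 373 471 597; ≤14: 1 1 2 3 5 7 11 15 22 30 42 56 77 101 135 175 229 293 378 478 608; ≤15: 1 1 2 3 5 7 11 15 22 30 42 56 77 101 135 176 230 295 381 483 615; ≤16: 1 1 2 3 5 7 11 15 22 30 42 56 77 101 135 176 231 296 383 486 620; ≤17: 1 1 2 3 5 7 11 15 22 30 42 56 77 101 135 176 231 297 384 488 623. r_17(20) = 623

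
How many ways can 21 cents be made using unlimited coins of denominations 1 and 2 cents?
Coefficient of x^21 in 1/(1-x^1) · 1/(1-x^2). Use j coins of 2 for j = 0..⌊21/2⌋ = 10, the rest in 1s: 10 + 1 = 11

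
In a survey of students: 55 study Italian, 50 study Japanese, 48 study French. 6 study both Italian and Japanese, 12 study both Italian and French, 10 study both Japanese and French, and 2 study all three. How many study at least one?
|A∪B∪C| = 55+50+48-6-12-10+2 = 127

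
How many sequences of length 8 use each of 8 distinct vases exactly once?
8! = 40320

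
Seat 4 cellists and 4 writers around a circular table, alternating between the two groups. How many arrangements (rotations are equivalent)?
Fix one of the cellists: (4-1)! ways for the remaining cellists, × 4! ways for the writers = 6 × 24 = 144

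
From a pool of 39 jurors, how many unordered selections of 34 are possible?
C(39,34) = 39!/(34!×5!) = 575757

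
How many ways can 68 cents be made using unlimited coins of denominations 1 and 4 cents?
Coefficient of x^68 in 1/(1-x^1) · 1/(1-x^4). Use j coins of 4 for j = 0..⌊68/4⌋ = 17, the rest in 1s: 17 + 1 = 18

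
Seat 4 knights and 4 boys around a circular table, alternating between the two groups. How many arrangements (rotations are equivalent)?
Fix one of the knights: (4-1)! ways for the remaining knights, × 4! ways for the boys = 6 × 24 = 144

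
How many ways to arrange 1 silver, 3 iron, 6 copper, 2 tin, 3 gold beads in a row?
15! / (1! × 3! × 6! × 2! × 3!) = 25225200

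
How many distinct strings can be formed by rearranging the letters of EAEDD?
5! / (1! × 2! × 2!) = 30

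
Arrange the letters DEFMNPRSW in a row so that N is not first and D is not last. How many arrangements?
By inclusion-exclusion: 9! - 2×(9-1)! + (9-2)! = 362880 - 80640 + 5040 = 287280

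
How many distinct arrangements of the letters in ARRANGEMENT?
11! / (2! × 2! × 2! × 1! × 2! × 1! × 1!) = 2494800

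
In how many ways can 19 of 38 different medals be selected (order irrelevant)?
C(38,19) = 38!/(19!×19!) = 35345263800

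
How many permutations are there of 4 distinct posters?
4! = 24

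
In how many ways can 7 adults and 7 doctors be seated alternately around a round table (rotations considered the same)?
Fix one of the adults: (7-1)! ways for the remaining adults, × 7! ways for the doctors = 720 × 5040 = 3628800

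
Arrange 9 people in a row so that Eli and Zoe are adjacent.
Treat as block: (9-1)! × 2! = 40320 × 2 = 80640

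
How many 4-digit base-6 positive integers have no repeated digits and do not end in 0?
Last digit: 5 nonzero choices. First digit: 4 (nonzero, ≠last). Middle 2: P(4,2) = 12. Total = 240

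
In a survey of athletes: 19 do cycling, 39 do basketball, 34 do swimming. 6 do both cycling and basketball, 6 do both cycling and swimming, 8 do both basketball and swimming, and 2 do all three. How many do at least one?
|A∪B∪C| = 19+39+34-6-6-8+2 = 74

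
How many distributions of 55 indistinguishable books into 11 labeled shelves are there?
C(55+11-1, 11-1) = C(65, 10) = 179013799328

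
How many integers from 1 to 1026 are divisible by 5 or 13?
⌊1026/5⌋ + ⌊1026/13⌋ - ⌊1026/65⌋ = 205 + 78 - 15 = 268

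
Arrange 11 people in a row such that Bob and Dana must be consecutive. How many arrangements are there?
Treat the 2 as one block: (11-2+1)! × 2! = 3628800 × 2 = 7257600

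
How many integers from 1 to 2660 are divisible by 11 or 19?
⌊2660/11⌋ + ⌊2660/19⌋ - ⌊2660/209⌋ = 241 + 140 - 12 = 369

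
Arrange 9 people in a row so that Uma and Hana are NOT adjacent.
Total - adjacent = 9! - (9-1)!×2 = 362880 - 80640 = 282240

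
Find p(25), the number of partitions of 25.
Pentagonal recurrence p(n) = p(n-1) + p(n-2) - p(n-5) - p(n-7) + p(n-12) + p(n-15) - ... gives p(0..24) = 1, 1, 2, 3, 5, 7, 11, 15, 22, 30, 42, 56, 77, 101, 135, 176, 231, 297, 385, 490, 627, 792, 1002, 1255, 1575. p(25) = p(24) + p(23) - p(20) - p(18) + p(13) + p(10) - p(3) = 1575 + 1255 - 627 - 385 + 101 + 42 - 3 = 1958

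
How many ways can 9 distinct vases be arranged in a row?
9! = 362880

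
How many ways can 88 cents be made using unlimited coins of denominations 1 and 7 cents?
Coefficient of x^88 in 1/(1-x^1) · 1/(1-x^7). Use j coins of 7 for j = 0..⌊88/7⌋ = 12, the rest in 1s: 12 + 1 = 13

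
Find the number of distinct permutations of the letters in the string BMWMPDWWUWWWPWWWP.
17! / (1! × 1! × 2! × 9! × 3! × 1!) = 81681600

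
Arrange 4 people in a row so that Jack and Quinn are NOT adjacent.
Total - adjacent = 4! - (4-1)!×2 = 24 - 12 = 12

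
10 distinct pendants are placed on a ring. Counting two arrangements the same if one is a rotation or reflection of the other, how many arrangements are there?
(10-1)!/2 = 362880/2 = 181440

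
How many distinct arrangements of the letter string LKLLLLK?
7! / (5! × 2!) = 21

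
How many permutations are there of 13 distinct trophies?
13! = 6227020800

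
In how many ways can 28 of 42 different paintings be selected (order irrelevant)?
C(42,28) = 42!/(28!×14!) = 52860229080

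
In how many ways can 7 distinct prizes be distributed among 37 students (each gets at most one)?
P(37,7) = 37!/(37-7)! = 51889178880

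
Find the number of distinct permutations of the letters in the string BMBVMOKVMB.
10! / (1! × 3! × 1! × 2! × 3!) = 50400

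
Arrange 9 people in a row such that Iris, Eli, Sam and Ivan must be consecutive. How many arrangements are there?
Treat the 4 as one block: (9-4+1)! × 4! = 720 × 24 = 17280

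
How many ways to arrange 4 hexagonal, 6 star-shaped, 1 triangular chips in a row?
11! / (4! × 6! × 1!) = 2310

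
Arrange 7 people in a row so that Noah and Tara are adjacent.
Treat as block: (7-1)! × 2! = 720 × 2 = 1440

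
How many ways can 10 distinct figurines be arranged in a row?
10! = 3628800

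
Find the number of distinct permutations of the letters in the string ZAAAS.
5! / (1! × 1! × 3!) = 20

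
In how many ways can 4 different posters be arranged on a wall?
4! = 24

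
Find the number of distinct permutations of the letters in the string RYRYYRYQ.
8! / (4! × 1! × 3!) = 280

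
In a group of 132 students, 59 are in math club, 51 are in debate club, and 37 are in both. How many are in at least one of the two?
|A∪B| = |A| + |B| - |A∩B| = 59 + 51 - 37 = 73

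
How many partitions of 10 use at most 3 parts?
By conjugation, equals partitions of 10 into parts ≤ 3. Let r_j(i) = number of partitions of i into parts ≤ j, for i = 0..10. r_1(i) = 1 for all i; r_j(i) = r_{j-1}(i) + r_j(i-j). Rows j = 2..3: ≤2: 1 1 2 2 3 3 4 4 5 5 6; ≤3: 1 1 2 3 4 5 7 8 10 12 14. r_3(10) = 14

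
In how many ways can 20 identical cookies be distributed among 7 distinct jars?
C(20+7-1, 7-1) = C(26, 6) = 230230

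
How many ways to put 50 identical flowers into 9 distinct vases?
C(50+9-1, 9-1) = C(58, 8) = 1916797311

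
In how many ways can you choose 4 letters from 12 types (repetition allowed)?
C(4+12-1, 12-1) = C(15, 11) = 1365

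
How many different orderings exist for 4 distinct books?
4! = 24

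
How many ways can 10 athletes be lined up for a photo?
10! = 3628800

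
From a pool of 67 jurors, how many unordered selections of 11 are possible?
C(67,11) = 67!/(11!×56!) = 1285063345176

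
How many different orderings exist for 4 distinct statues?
4! = 24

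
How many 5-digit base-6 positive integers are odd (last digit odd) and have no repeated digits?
Last∈{1,3,5}. Last=0: 0. Last nonzero: 3×4×P(4,3) = 288. Total = 288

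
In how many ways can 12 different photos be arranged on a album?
12! = 479001600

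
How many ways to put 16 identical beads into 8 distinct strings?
C(16+8-1, 8-1) = C(23, 7) = 245157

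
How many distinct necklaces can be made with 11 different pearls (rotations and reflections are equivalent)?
(11-1)!/2 = 3628800/2 = 1814400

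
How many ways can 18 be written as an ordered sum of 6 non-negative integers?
C(18+6-1, 6-1) = C(23, 5) = 33649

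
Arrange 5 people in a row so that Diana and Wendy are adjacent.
Treat as block: (5-1)! × 2! = 24 × 2 = 48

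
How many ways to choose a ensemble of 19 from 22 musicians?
C(22,19) = 22!/(19!×3!) = 1540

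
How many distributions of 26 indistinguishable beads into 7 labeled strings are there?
C(26+7-1, 7-1) = C(32, 6) = 906192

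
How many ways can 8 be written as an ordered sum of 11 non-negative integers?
C(8+11-1, 11-1) = C(18, 10) = 43758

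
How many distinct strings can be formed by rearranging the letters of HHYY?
4! / (2! × 2!) = 6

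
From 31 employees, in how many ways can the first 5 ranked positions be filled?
P(31,5) = 31!/(31-5)! = 20389320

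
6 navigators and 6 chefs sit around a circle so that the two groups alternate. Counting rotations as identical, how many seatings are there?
Fix one of the navigators: (6-1)! ways for the remaining navigators, × 6! ways for the chefs = 120 × 720 = 86400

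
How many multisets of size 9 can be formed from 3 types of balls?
C(9+3-1, 3-1) = C(11, 2) = 55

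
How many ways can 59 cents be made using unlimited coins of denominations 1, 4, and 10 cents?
Coefficient of x^59 in 1/(1-x^1) · 1/(1-x^4) · 1/(1-x^10). Case on j = number of 10-cent coins (j = 0..5); remainder r = 59 - 10j is made from {1,4} in ⌊r/4⌋+1 ways. r = 59, 49, 39, 29, 19, 9 → 15 + 13 + 10 + 8 + 5 + 3 = 54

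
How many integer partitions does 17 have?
Pentagonal recurrence p(n) = p(n-1) + p(n-2) - p(n-5) - p(n-7) + p(n-12) + p(n-15) - ... gives p(0..16) = 1, 1, 2, 3, 5, 7, 11, 15, 22, 30, 42, 56, 77, 101, 135, 176, 231. p(17) = p(16) + p(15) - p(12) - p(10) + p(5) + p(2) = 231 + 176 - 77 - 42 + 7 + 2 = 297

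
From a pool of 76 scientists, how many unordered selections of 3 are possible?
C(76,3) = 76!/(3!×73!) = 70300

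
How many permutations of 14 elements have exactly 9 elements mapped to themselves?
Choose the 9 fixed points C(14,9) = 2002, derange the rest: !5 = Σ_{j=0}^{5} (-1)^j·5!/j! = 120 - 120 + 60 - 20 + 5 - 1 = 44. Product = 2002 × 44 = 88088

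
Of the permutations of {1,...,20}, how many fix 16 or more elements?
Exactly j fixed points: C(20,j)·!(20-j); sum over j ≥ 16 (derangement numbers via !m = (m-1)·(!(m-1) + !(m-2)): !0..!4 = 1, 0, 1, 2, 9). Σ_{j=16}^{20} C(20,j)·!(20-j) = C(20,16)·!4 + C(20,17)·!3 + C(20,18)·!2 + C(20,19)·!1 + C(20,20)·!0 = 4845·9 + 1140·2 + 190·1 + 20·0 + 1·1 = 46076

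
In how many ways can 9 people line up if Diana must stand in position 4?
Fix one position: (9-1)! = 40320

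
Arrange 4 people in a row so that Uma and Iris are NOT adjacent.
Total - adjacent = 4! - (4-1)!×2 = 24 - 12 = 12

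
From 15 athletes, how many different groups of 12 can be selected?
C(15,12) = 15!/(12!×3!) = 455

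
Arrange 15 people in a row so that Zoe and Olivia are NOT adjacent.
Total - adjacent = 15! - (15-1)!×2 = 1307674368000 - 174356582400 = 1133317785600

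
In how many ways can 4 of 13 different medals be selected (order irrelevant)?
C(13,4) = 13!/(4!×9!) = 715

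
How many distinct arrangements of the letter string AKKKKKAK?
8! / (2! × 6!) = 28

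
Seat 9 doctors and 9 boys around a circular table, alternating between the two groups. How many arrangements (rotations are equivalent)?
Fix one of the doctors: (9-1)! ways for the remaining doctors, × 9! ways for the boys = 40320 × 362880 = 14631321600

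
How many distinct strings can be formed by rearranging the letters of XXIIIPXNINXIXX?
14! / (2! × 6! × 5! × 1!) = 504504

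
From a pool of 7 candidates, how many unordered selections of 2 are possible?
C(7,2) = 7!/(2!×5!) = 21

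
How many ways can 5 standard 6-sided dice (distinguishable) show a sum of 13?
Coefficient of x^13 in (x + x² + ... + x^6)^5. By inclusion-exclusion on dice exceeding 6: Σ_j (-1)^j C(5,j)·C(13-1-6j, 4) = C(5,0)·C(12,4) - C(5,1)·C(6,4) = 1·495 - 5·15 = 420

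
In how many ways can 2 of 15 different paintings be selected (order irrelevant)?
C(15,2) = 15!/(2!×13!) = 105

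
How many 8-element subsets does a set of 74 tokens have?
C(74,8) = 74!/(8!×66!) = 15071474661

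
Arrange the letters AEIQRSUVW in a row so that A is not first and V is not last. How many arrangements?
By inclusion-exclusion: 9! - 2×(9-1)! + (9-2)! = 362880 - 80640 + 5040 = 287280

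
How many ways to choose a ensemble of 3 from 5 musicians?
C(5,3) = 5!/(3!×2!) = 10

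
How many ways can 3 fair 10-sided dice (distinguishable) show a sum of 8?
Coefficient of x^8 in (x + x² + ... + x^10)^3. By inclusion-exclusion on dice exceeding 10: Σ_j (-1)^j C(3,j)·C(8-1-10j, 2) = C(3,0)·C(7,2) = 1·21 = 21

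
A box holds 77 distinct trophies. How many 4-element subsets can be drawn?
C(77,4) = 77!/(4!×73!) = 1353275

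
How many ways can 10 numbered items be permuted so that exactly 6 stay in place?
Choose the 6 fixed points C(10,6) = 210, derange the rest: !4 = Σ_{j=0}^{4} (-1)^j·4!/j! = 24 - 24 + 12 - 4 + 1 = 9. Product = 210 × 9 = 1890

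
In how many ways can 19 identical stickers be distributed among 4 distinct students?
C(19+4-1, 4-1) = C(22, 3) = 1540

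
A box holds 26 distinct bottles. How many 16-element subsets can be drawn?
C(26,16) = 26!/(16!×10!) = 5311735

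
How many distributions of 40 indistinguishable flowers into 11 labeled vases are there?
C(40+11-1, 11-1) = C(50, 10) = 10272278170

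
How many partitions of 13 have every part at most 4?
Let r_j(i) = number of partitions of i into parts ≤ j, for i = 0..13. r_1(i) = 1 for all i; r_j(i) = r_{j-1}(i) + r_j(i-j). Rows j = 2..4: ≤2: 1 1 2 2 3 3 4 4 5 5 6 6 7 7; ≤3: 1 1 2 3 4 5 7 8 10 12 14 16 19 21; ≤4: 1 1 2 3 5 6 9 11 15 18 23 27 34 39. r_4(13) = 39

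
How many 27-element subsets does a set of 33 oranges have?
C(33,27) = 33!/(27!×6!) = 1107568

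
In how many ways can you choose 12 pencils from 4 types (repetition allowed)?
C(12+4-1, 4-1) = C(15, 3) = 455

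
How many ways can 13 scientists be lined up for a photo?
13! = 6227020800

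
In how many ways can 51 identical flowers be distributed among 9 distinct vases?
C(51+9-1, 9-1) = C(59, 8) = 2217471399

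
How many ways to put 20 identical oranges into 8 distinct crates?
C(20+8-1, 8-1) = C(27, 7) = 888030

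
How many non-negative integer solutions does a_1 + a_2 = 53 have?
C(53+2-1, 2-1) = C(54, 1) = 54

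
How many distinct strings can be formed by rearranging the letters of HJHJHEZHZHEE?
12! / (3! × 2! × 2! × 5!) = 166320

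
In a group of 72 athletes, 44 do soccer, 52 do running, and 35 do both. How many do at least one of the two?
|A∪B| = |A| + |B| - |A∩B| = 44 + 52 - 35 = 61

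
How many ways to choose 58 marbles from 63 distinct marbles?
C(63,58) = 63!/(58!×5!) = 7028847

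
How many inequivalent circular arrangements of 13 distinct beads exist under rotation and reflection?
(13-1)!/2 = 479001600/2 = 239500800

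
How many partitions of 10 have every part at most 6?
Let r_j(i) = number of partitions of i into parts ≤ j, for i = 0..10. r_1(i) = 1 for all i; r_j(i) = r_{j-1}(i) + r_j(i-j). Rows j = 2..6: ≤2: 1 1 2 2 3 3 4 4 5 5 6; ≤3: 1 1 2 3 4 5 7 8 10 12 14; ≤4: 1 1 2 3 5 6 9 11 15 18 23; ≤5: 1 1 2 3 5 7 10 13 18 23 30; ≤6: 1 1 2 3 5 7 11 14 20 26 35. r_6(10) = 35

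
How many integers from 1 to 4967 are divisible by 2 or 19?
⌊4967/2⌋ + ⌊4967/19⌋ - ⌊4967/38⌋ = 2483 + 261 - 130 = 2614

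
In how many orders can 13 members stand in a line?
13! = 6227020800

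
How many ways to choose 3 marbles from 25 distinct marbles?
C(25,3) = 25!/(3!×22!) = 2300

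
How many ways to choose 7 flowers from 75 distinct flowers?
C(75,7) = 75!/(7!×68!) = 1984829850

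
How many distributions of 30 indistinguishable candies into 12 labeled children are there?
C(30+12-1, 12-1) = C(41, 11) = 3159461968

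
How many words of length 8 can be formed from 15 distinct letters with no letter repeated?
P(15,8) = 15!/(15-8)! = 259459200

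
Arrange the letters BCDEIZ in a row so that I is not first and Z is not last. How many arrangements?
By inclusion-exclusion: 6! - 2×(6-1)! + (6-2)! = 720 - 240 + 24 = 504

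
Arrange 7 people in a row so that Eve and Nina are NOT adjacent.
Total - adjacent = 7! - (7-1)!×2 = 5040 - 1440 = 3600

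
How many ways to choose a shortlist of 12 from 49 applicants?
C(49,12) = 49!/(12!×37!) = 92263734836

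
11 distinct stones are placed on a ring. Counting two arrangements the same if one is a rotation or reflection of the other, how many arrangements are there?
(11-1)!/2 = 3628800/2 = 1814400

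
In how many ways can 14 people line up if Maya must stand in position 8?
Fix one position: (14-1)! = 6227020800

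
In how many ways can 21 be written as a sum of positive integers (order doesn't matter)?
Pentagonal recurrence p(n) = p(n-1) + p(n-2) - p(n-5) - p(n-7) + p(n-12) + p(n-15) - ... gives p(0..20) = 1, 1, 2, 3, 5, 7, 11, 15, 22, 30, 42, 56, 77, 101, 135, 176, 231, 297, 385, 490, 627. p(21) = p(20) + p(19) - p(16) - p(14) + p(9) + p(6) = 627 + 490 - 231 - 135 + 30 + 11 = 792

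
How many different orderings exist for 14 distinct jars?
14! = 87178291200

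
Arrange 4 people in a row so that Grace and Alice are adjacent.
Treat as block: (4-1)! × 2! = 6 × 2 = 12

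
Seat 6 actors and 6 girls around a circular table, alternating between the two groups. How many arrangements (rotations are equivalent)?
Fix one of the actors: (6-1)! ways for the remaining actors, × 6! ways for the girls = 120 × 720 = 86400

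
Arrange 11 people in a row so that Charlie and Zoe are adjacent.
Treat as block: (11-1)! × 2! = 3628800 × 2 = 7257600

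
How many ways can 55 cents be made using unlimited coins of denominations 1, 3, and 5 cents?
Coefficient of x^55 in 1/(1-x^1) · 1/(1-x^3) · 1/(1-x^5). Case on j = number of 5-cent coins (j = 0..11); remainder r = 55 - 5j is made from {1,3} in ⌊r/3⌋+1 ways. r = 55, 50, 45, 40, 35, 30, 25, 20, 15, 10, 5, 0 → 19 + 17 + 16 + 14 + 12 + 11 + 9 + 7 + 6 + 4 + 2 + 1 = 118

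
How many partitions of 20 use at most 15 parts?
By conjugation, equals partitions of 20 into parts ≤ 15. Let r_j(i) = number of partitions of i into parts ≤ j, for i = 0..20. r_1(i) = 1 for all i; r_j(i) = r_{j-1}(i) + r_j(i-j). Rows j = 2..15: ≤2: 1 1 2 2 3 3 4 4 5 5 6 6 7 7 8 8 9 9 10 10 11; ≤3: 1 1 2 3 4 5 7 8 10 12 14 16 19 21 24 27 30 33 37 40 44; ≤4: 1 1 2 3 5 6 9 11 15 18 23 27 34 39 47 54 64 72 84 94 108; ≤5: 1 1 2 3 5 7 10 13 18 23 30 37 47 57 70 84 101 119 141 164 192; ≤6: 1 1 2 3 5 7 11 14 20 26 35 44 58 71 90 110 136 163 199 235 282; ≤7: 1 1 2 3 5 7 11 15 21 28 38 49 65 82 105 131 164 201 248 300 364; ≤8: 1 1 2 3 5 7 11 15 22 29 40 52 70 89 116 146 186 230 288 352 434; ≤9: 1 1 2 3 5 7 11 15 22 30 41 54 73 94 123 157 201 252 318 393 488; ≤10: 1 1 2 3 5 7 11 15 22 30 42 55 75 97 128 164 212 267 340 423 530; ≤11: 1 1 2 3 5 7 11 15 22 30 42 56 76 99 131 169 219 278 355 445 560; ≤12: 1 1 2 3 5 7 11 15 22 30 42 56 77 100 133 172 224 285 366 460 582; ≤13: 1 1 2 3 5 7 11 15 22 30 42 56 77 101 134 174 227 290 373 471 597; ≤14: 1 1 2 3 5 7 11 15 22 30 42 56 77 101 135 175 229 293 378 478 608; ≤15: 1 1 2 3 5 7 11 15 22 30 42 56 77 101 135 176 230 295 381 483 615. r_15(20) = 615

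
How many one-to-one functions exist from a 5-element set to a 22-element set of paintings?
P(22,5) = 22!/(22-5)! = 3160080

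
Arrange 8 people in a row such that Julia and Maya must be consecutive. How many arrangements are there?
Treat the 2 as one block: (8-2+1)! × 2! = 5040 × 2 = 10080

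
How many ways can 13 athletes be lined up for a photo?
13! = 6227020800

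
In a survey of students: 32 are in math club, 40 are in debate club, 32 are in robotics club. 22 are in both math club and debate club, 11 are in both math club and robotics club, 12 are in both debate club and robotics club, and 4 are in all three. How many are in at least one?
|A∪B∪C| = 32+40+32-22-11-12+4 = 63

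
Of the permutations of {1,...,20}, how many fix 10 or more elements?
Exactly j fixed points: C(20,j)·!(20-j); sum over j ≥ 10 (derangement numbers via !m = (m-1)·(!(m-1) + !(m-2)): !0..!10 = 1, 0, 1, 2, 9, 44, 265, 1854, 14833, 133496, 1334961). Σ_{j=10}^{20} C(20,j)·!(20-j) = C(20,10)·!10 + C(20,11)·!9 + C(20,12)·!8 + C(20,13)·!7 + C(20,14)·!6 + C(20,15)·!5 + C(20,16)·!4 + C(20,17)·!3 + C(20,18)·!2 + C(20,19)·!1 + C(20,20)·!0 = 184756·1334961 + 167960·133496 + 125970·14833 + 77520·1854 + 38760·265 + 15504·44 + 4845·9 + 1140·2 + 190·1 + 20·0 + 1·1 = 271087277418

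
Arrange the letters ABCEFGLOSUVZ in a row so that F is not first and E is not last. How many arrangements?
By inclusion-exclusion: 12! - 2×(12-1)! + (12-2)! = 479001600 - 79833600 + 3628800 = 402796800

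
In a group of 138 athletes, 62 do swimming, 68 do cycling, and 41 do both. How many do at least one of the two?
|A∪B| = |A| + |B| - |A∩B| = 62 + 68 - 41 = 89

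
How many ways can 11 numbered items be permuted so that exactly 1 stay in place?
Choose the 1 fixed point C(11,1) = 11, derange the rest: !10 = Σ_{j=0}^{10} (-1)^j·10!/j! = 3628800 - 3628800 + 1814400 - 604800 + 151200 - 30240 + 5040 - 720 + 90 - 10 + 1 = 1334961. Product = 11 × 1334961 = 14684571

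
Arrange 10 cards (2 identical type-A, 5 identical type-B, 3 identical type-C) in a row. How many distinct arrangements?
10! / (2! × 5! × 3!) = 2520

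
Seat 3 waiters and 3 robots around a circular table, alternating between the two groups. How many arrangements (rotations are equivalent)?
Fix one of the waiters: (3-1)! ways for the remaining waiters, × 3! ways for the robots = 2 × 6 = 12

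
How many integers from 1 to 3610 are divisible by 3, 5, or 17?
⌊3610/3⌋+⌊3610/5⌋+⌊3610/17⌋ - ⌊3610/15⌋-⌊3610/51⌋-⌊3610/85⌋ + ⌊3610/255⌋ = 1203+722+212 - 240-70-42 + 14 = 1799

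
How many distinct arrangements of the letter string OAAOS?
5! / (1! × 2! × 2!) = 30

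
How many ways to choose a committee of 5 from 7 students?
C(7,5) = 7!/(5!×2!) = 21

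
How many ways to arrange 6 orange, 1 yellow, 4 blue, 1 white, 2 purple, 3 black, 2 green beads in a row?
19! / (6! × 1! × 4! × 1! × 2! × 3! × 2!) = 293318625600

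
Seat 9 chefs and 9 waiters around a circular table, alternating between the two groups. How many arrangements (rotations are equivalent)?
Fix one of the chefs: (9-1)! ways for the remaining chefs, × 9! ways for the waiters = 40320 × 362880 = 14631321600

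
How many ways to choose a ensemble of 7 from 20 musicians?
C(20,7) = 20!/(7!×13!) = 77520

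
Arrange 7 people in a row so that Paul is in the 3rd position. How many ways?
Fix one position: (7-1)! = 720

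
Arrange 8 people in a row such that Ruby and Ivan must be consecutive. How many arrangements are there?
Treat the 2 as one block: (8-2+1)! × 2! = 5040 × 2 = 10080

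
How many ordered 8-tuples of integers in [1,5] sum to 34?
Coefficient of x^34 in (x + x² + ... + x^5)^8. By inclusion-exclusion on dice exceeding 5: Σ_j (-1)^j C(8,j)·C(34-1-5j, 7) = C(8,0)·C(33,7) - C(8,1)·C(28,7) + C(8,2)·C(23,7) - C(8,3)·C(18,7) + C(8,4)·C(13,7) - C(8,5)·C(8,7) = 1·4272048 - 8·1184040 + 28·245157 - 56·31824 + 70·1716 - 56·8 = 1652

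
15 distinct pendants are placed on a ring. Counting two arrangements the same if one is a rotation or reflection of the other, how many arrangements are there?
(15-1)!/2 = 87178291200/2 = 43589145600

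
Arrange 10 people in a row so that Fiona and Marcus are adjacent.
Treat as block: (10-1)! × 2! = 362880 × 2 = 725760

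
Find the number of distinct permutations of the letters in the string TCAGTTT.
7! / (4! × 1! × 1! × 1!) = 210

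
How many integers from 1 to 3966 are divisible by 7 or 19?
⌊3966/7⌋ + ⌊3966/19⌋ - ⌊3966/133⌋ = 566 + 208 - 29 = 745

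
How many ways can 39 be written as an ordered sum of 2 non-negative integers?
C(39+2-1, 2-1) = C(40, 1) = 40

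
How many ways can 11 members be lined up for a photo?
11! = 39916800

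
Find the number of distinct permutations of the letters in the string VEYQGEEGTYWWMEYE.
16! / (5! × 1! × 1! × 1! × 2! × 2! × 3! × 1!) = 7264857600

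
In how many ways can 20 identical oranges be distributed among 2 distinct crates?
C(20+2-1, 2-1) = C(21, 1) = 21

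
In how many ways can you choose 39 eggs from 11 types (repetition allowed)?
C(39+11-1, 11-1) = C(49, 10) = 8217822536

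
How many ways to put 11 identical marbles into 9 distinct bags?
C(11+9-1, 9-1) = C(19, 8) = 75582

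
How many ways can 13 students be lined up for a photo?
13! = 6227020800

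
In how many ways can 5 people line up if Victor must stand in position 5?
Fix one position: (5-1)! = 24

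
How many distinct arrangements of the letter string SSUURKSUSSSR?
12! / (2! × 6! × 1! × 3!) = 55440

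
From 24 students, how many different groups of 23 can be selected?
C(24,23) = 24!/(23!×1!) = 24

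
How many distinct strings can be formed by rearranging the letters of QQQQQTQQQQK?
11! / (9! × 1! × 1!) = 110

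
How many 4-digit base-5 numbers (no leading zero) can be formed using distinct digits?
First digit: 4 choices (nonzero). Then descending: 4 × 4 × 3 × 2 = 96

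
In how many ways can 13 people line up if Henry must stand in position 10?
Fix one position: (13-1)! = 479001600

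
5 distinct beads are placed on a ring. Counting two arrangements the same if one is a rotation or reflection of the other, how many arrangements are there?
(5-1)!/2 = 24/2 = 12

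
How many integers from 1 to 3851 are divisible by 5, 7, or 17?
⌊3851/5⌋+⌊3851/7⌋+⌊3851/17⌋ - ⌊3851/35⌋-⌊3851/85⌋-⌊3851/119⌋ + ⌊3851/595⌋ = 770+550+226 - 110-45-32 + 6 = 1365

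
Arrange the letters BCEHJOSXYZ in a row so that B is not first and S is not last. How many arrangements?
By inclusion-exclusion: 10! - 2×(10-1)! + (10-2)! = 3628800 - 725760 + 40320 = 2943360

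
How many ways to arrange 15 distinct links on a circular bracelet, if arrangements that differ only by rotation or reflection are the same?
(15-1)!/2 = 87178291200/2 = 43589145600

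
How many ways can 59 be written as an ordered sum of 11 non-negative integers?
C(59+11-1, 11-1) = C(69, 10) = 340032449328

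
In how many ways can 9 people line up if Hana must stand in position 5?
Fix one position: (9-1)! = 40320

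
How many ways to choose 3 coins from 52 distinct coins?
C(52,3) = 52!/(3!×49!) = 22100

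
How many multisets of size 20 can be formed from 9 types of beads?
C(20+9-1, 9-1) = C(28, 8) = 3108105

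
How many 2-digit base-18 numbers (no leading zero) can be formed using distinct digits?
First digit: 17 choices (nonzero). Then descending: 17 × 17 = 289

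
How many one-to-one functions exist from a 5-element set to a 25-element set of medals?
P(25,5) = 25!/(25-5)! = 6375600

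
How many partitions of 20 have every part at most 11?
Let r_j(i) = number of partitions of i into parts ≤ j, for i = 0..20. r_1(i) = 1 for all i; r_j(i) = r_{j-1}(i) + r_j(i-j). Rows j = 2..11: ≤2: 1 1 2 2 3 3 4 4 5 5 6 6 7 7 8 8 9 9 10 10 11; ≤3: 1 1 2 3 4 5 7 8 10 12 14 16 19 21 24 27 30 33 37 40 44; ≤4: 1 1 2 3 5 6 9 11 15 18 23 27 34 39 47 54 64 72 84 94 108; ≤5: 1 1 2 3 5 7 10 13 18 23 30 37 47 57 70 84 101 119 141 164 192; ≤6: 1 1 2 3 5 7 11 14 20 26 35 44 58 71 90 110 136 163 199 235 282; ≤7: 1 1 2 3 5 7 11 15 21 28 38 49 65 82 105 131 164 201 248 300 364; ≤8: 1 1 2 3 5 7 11 15 22 29 40 52 70 89 116 146 186 230 288 352 434; ≤9: 1 1 2 3 5 7 11 15 22 30 41 54 73 94 123 157 201 252 318 393 488; ≤10: 1 1 2 3 5 7 11 15 22 30 42 55 75 97 128 164 212 267 340 423 530; ≤11: 1 1 2 3 5 7 11 15 22 30 42 56 76 99 131 169 219 278 355 445 560. r_11(20) = 560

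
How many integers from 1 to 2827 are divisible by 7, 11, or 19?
⌊2827/7⌋+⌊2827/11⌋+⌊2827/19⌋ - ⌊2827/77⌋-⌊2827/133⌋-⌊2827/209⌋ + ⌊2827/1463⌋ = 403+257+148 - 36-21-13 + 1 = 739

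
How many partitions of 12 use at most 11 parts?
By conjugation, equals partitions of 12 into parts ≤ 11. Let r_j(i) = number of partitions of i into parts ≤ j, for i = 0..12. r_1(i) = 1 for all i; r_j(i) = r_{j-1}(i) + r_j(i-j). Rows j = 2..11: ≤2: 1 1 2 2 3 3 4 4 5 5 6 6 7; ≤3: 1 1 2 3 4 5 7 8 10 12 14 16 19; ≤4: 1 1 2 3 5 6 9 11 15 18 23 27 34; ≤5: 1 1 2 3 5 7 10 13 18 23 30 37 47; ≤6: 1 1 2 3 5 7 11 14 20 26 35 44 58; ≤7: 1 1 2 3 5 7 11 15 21 28 38 49 65; ≤8: 1 1 2 3 5 7 11 15 22 29 40 52 70; ≤9: 1 1 2 3 5 7 11 15 22 30 41 54 73; ≤10: 1 1 2 3 5 7 11 15 22 30 42 55 75; ≤11: 1 1 2 3 5 7 11 15 22 30 42 56 76. r_11(12) = 76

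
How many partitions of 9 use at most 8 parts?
By conjugation, equals partitions of 9 into parts ≤ 8. Let r_j(i) = number of partitions of i into parts ≤ j, for i = 0..9. r_1(i) = 1 for all i; r_j(i) = r_{j-1}(i) + r_j(i-j). Rows j = 2..8: ≤2: 1 1 2 2 3 3 4 4 5 5; ≤3: 1 1 2 3 4 5 7 8 10 12; ≤4: 1 1 2 3 5 6 9 11 15 18; ≤5: 1 1 2 3 5 7 10 13 18 23; ≤6: 1 1 2 3 5 7 11 14 20 26; ≤7: 1 1 2 3 5 7 11 15 21 28; ≤8: 1 1 2 3 5 7 11 15 22 29. r_8(9) = 29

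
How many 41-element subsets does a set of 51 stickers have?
C(51,41) = 51!/(41!×10!) = 12777711870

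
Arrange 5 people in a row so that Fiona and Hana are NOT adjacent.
Total - adjacent = 5! - (5-1)!×2 = 120 - 48 = 72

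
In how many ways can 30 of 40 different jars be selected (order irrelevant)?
C(40,30) = 40!/(30!×10!) = 847660528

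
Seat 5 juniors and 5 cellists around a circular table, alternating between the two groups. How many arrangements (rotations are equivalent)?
Fix one of the juniors: (5-1)! ways for the remaining juniors, × 5! ways for the cellists = 24 × 120 = 2880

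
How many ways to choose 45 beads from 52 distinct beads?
C(52,45) = 52!/(45!×7!) = 133784560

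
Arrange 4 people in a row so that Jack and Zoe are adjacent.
Treat as block: (4-1)! × 2! = 6 × 2 = 12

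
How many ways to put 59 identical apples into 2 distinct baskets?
C(59+2-1, 2-1) = C(60, 1) = 60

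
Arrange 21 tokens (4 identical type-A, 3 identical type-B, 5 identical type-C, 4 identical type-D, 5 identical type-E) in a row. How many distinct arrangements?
21! / (4! × 3! × 5! × 4! × 5!) = 1026615189600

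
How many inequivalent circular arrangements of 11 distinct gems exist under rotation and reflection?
(11-1)!/2 = 3628800/2 = 1814400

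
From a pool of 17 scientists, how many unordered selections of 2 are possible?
C(17,2) = 17!/(2!×15!) = 136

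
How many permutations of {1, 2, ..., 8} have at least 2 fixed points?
Exactly j fixed points: C(8,j)·!(8-j); sum over j ≥ 2 (derangement numbers via !m = (m-1)·(!(m-1) + !(m-2)): !0..!6 = 1, 0, 1, 2, 9, 44, 265). Σ_{j=2}^{8} C(8,j)·!(8-j) = C(8,2)·!6 + C(8,3)·!5 + C(8,4)·!4 + C(8,5)·!3 + C(8,6)·!2 + C(8,7)·!1 + C(8,8)·!0 = 28·265 + 56·44 + 70·9 + 56·2 + 28·1 + 8·0 + 1·1 = 10655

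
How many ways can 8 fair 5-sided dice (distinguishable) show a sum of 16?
Coefficient of x^16 in (x + x² + ... + x^5)^8. By inclusion-exclusion on dice exceeding 5: Σ_j (-1)^j C(8,j)·C(16-1-5j, 7) = C(8,0)·C(15,7) - C(8,1)·C(10,7) = 1·6435 - 8·120 = 5475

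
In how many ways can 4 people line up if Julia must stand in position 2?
Fix one position: (4-1)! = 6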